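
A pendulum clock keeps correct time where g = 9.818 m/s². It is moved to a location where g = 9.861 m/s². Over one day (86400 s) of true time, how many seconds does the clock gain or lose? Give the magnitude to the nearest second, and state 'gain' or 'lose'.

gain 189 s

The clock's period scales as T ∝ 1/√g, so T'/T = √(9.818/9.861) = 0.997817.
In 86400 s of true time the clock registers 86400/0.997817 = 86589.0 s, so it gains 189 s.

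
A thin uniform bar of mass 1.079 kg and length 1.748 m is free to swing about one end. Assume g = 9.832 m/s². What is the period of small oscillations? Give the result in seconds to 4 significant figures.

2.163 s

For a physical pendulum T = 2π√(I/(mgd)), with d = 0.87400 m from pivot to centre of mass.
I_cm = mL²/12 = 1.079 × 1.748²/12 = 0.27474 kg·m²; I = I_cm + md² = 0.27474 + 1.079 × 0.87400² = 1.0990 kg·m².
T = 2π√(1.0990/(1.079 × 9.832 × 0.87400)) = 2.163 s.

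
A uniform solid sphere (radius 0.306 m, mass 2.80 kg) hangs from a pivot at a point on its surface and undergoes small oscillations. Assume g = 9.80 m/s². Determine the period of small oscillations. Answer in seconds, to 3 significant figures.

1.31 s

I_cm = (2/5)mr² = 0.1049 kg·m². The pivot is at distance d = 0.306 m from the centre of mass.
By the parallel-axis theorem, I = I_cm + md² = 0.1049 + 0.2622 = 0.3671 kg·m².
T = 2π√(I/(mgd)) = 2π√(0.3671/(2.80 × 9.80 × 0.306)) = 1.31 s.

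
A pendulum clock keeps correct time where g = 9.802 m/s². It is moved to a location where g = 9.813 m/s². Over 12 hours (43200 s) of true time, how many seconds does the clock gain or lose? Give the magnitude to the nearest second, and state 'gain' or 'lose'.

The clock's period scales as T ∝ 1/√g, so T'/T = √(9.802/9.813) = 0.999439.
In 43200 s of true time the clock registers 43200/0.999439 = 43224.2 s, so it gains 24 s.

gain 24 s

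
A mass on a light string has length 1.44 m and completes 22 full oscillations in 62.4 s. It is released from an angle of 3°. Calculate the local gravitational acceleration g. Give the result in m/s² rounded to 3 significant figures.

7.07 m/s²

T = 62.4/22 = 2.836 s.
From T = 2π√(L/g), g = 4π²L/T² = 4π² × 1.44/2.836² = 7.07 m/s².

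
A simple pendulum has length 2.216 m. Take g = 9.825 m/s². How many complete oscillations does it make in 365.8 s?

T = 2π√(L/g) = 2π√(2.216/9.825) = 2.9840 s.
Number of complete oscillations = ⌊365.8/2.9840⌋ = ⌊122.59⌋ = 122.

122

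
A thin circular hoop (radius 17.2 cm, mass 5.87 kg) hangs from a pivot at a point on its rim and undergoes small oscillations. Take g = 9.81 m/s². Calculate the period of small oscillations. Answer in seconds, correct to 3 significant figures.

1.18 s

I_cm = mr² = 0.1737 kg·m². The pivot is at distance d = 0.172 m from the centre of mass.
By the parallel-axis theorem, I = I_cm + md² = 0.1737 + 0.1737 = 0.3473 kg·m².
T = 2π√(I/(mgd)) = 2π√(0.3473/(5.87 × 9.81 × 0.172)) = 1.18 s.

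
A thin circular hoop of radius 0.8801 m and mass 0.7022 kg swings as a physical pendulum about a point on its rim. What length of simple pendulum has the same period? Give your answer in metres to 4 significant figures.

1.760 m

The equivalent simple-pendulum length is L_eq = I/(md), where I is about the pivot and d = 0.88010 m.
I_cm = mR² = 0.54391 kg·m², so I = I_cm + md² = 0.54391 + 0.54391 = 1.0878 kg·m².
L_eq = 1.0878/(0.7022 × 0.88010) = 1.760 m.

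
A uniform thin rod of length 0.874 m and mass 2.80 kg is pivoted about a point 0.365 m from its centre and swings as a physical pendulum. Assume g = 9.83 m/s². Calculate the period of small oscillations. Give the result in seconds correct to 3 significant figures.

For a physical pendulum T = 2π√(I/(mgd)), with d = 0.3650 m from pivot to centre of mass.
I_cm = mL²/12 = 2.80 × 0.874²/12 = 0.1782 kg·m²; I = I_cm + md² = 0.1782 + 2.80 × 0.3650² = 0.5513 kg·m².
T = 2π√(0.5513/(2.80 × 9.83 × 0.3650)) = 1.47 s.

1.47 s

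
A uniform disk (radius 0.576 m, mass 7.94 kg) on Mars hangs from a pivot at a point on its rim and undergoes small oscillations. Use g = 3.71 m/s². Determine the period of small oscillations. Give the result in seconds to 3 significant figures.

I_cm = ½mr² = 1.317 kg·m². The pivot is at distance d = 0.576 m from the centre of mass.
By the parallel-axis theorem, I = I_cm + md² = 1.317 + 2.634 = 3.951 kg·m².
T = 2π√(I/(mgd)) = 2π√(3.951/(7.94 × 3.71 × 0.576)) = 3.03 s.

3.03 s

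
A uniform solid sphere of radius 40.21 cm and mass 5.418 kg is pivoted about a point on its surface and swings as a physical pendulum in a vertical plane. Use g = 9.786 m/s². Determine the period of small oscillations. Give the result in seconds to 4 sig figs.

I_cm = (2/5)mr² = 0.35040 kg·m². The pivot is at distance d = 0.4021 m from the centre of mass.
By the parallel-axis theorem, I = I_cm + md² = 0.35040 + 0.87601 = 1.2264 kg·m².
T = 2π√(I/(mgd)) = 2π√(1.2264/(5.418 × 9.786 × 0.4021)) = 1.507 s.

1.507 s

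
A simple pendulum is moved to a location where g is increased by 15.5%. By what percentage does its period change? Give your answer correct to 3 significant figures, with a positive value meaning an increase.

-6.95%

T ∝ 1/√g, so T'/T = 1/√(1.155) = 0.9305.
Percentage change in T = (0.9305 − 1) × 100% = -6.95%.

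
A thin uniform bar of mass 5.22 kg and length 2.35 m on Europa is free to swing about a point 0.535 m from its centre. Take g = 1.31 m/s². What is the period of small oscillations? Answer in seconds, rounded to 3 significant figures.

For a physical pendulum T = 2π√(I/(mgd)), with d = 0.5350 m from pivot to centre of mass.
I_cm = mL²/12 = 5.22 × 2.35²/12 = 2.402 kg·m²; I = I_cm + md² = 2.402 + 5.22 × 0.5350² = 3.896 kg·m².
T = 2π√(3.896/(5.22 × 1.31 × 0.5350)) = 6.48 s.

6.48 s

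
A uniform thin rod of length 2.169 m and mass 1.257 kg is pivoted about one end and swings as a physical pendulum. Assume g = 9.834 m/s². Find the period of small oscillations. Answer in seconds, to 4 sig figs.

2.409 s

For a physical pendulum T = 2π√(I/(mgd)), with d = 1.0845 m from pivot to centre of mass.
I_cm = mL²/12 = 1.257 × 2.169²/12 = 0.49280 kg·m²; I = I_cm + md² = 0.49280 + 1.257 × 1.0845² = 1.9712 kg·m².
T = 2π√(1.9712/(1.257 × 9.834 × 1.0845)) = 2.409 s.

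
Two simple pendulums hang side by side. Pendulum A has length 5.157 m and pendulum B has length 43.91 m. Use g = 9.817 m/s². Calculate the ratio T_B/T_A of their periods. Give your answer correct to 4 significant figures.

2.918

T ∝ √L, so T_B/T_A = √(L_B/L_A) = √(43.91/5.157) = 2.918.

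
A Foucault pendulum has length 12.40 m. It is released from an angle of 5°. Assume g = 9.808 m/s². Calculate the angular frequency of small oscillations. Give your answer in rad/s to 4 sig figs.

ω = √(g/L) = √(9.808/12.40) = 0.8894 rad/s.

0.8894 rad/s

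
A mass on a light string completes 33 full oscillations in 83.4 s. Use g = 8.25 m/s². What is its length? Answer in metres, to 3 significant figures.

T = 83.4/33 = 2.527 s.
From T = 2π√(L/g), L = gT²/(4π²) = 8.25 × 2.527²/(4π²) = 1.33 m.

1.33 m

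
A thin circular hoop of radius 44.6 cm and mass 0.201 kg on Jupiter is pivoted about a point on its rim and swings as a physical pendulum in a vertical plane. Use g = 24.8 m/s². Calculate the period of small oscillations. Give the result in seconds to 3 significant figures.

I_cm = mr² = 0.03998 kg·m². The pivot is at distance d = 0.446 m from the centre of mass.
By the parallel-axis theorem, I = I_cm + md² = 0.03998 + 0.03998 = 0.07996 kg·m².
T = 2π√(I/(mgd)) = 2π√(0.07996/(0.201 × 24.8 × 0.446)) = 1.19 s.

1.19 s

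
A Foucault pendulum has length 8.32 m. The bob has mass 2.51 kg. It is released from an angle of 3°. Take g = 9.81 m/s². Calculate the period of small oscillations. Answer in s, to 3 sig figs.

5.79 s

T = 2π√(L/g) = 2π√(8.32/9.81) = 2π × 0.9209 = 5.79 s.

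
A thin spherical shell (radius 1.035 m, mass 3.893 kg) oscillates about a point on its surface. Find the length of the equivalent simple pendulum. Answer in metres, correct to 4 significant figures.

The equivalent simple-pendulum length is L_eq = I/(md), where I is about the pivot and d = 1.0350 m.
I_cm = (2/3)mR² = 2.7802 kg·m², so I = I_cm + md² = 2.7802 + 4.1703 = 6.9505 kg·m².
L_eq = 6.9505/(3.893 × 1.0350) = 1.725 m.

1.725 m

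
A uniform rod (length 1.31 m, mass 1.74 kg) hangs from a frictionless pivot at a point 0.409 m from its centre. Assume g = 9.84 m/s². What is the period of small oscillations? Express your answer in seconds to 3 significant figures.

1.74 s

For a physical pendulum T = 2π√(I/(mgd)), with d = 0.4090 m from pivot to centre of mass.
I_cm = mL²/12 = 1.74 × 1.31²/12 = 0.2488 kg·m²; I = I_cm + md² = 0.2488 + 1.74 × 0.4090² = 0.5399 kg·m².
T = 2π√(0.5399/(1.74 × 9.84 × 0.4090)) = 1.74 s.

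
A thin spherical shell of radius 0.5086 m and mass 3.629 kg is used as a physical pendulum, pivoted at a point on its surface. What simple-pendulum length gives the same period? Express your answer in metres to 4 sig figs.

0.8477 m

The equivalent simple-pendulum length is L_eq = I/(md), where I is about the pivot and d = 0.50860 m.
I_cm = (2/3)mR² = 0.62582 kg·m², so I = I_cm + md² = 0.62582 + 0.93873 = 1.5645 kg·m².
L_eq = 1.5645/(3.629 × 0.50860) = 0.8477 m.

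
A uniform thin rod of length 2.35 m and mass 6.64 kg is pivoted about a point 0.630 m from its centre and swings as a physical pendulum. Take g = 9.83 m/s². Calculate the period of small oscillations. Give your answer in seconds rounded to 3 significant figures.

2.34 s

For a physical pendulum T = 2π√(I/(mgd)), with d = 0.6300 m from pivot to centre of mass.
I_cm = mL²/12 = 6.64 × 2.35²/12 = 3.056 kg·m²; I = I_cm + md² = 3.056 + 6.64 × 0.6300² = 5.691 kg·m².
T = 2π√(5.691/(6.64 × 9.83 × 0.6300)) = 2.34 s.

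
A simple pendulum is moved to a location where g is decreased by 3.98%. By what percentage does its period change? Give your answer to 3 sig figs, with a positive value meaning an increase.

T ∝ 1/√g, so T'/T = 1/√(0.9602) = 1.021.
Percentage change in T = (1.021 − 1) × 100% = 2.05%.

2.05%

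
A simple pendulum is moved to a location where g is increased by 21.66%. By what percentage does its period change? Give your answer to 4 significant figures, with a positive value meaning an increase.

-9.338%

T ∝ 1/√g, so T'/T = 1/√(1.2166) = 0.90662.
Percentage change in T = (0.90662 − 1) × 100% = -9.338%.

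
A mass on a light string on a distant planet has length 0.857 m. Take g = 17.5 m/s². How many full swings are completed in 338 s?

243

T = 2π√(L/g) = 2π√(0.857/17.5) = 1.390 s.
Number of complete oscillations = ⌊338/1.390⌋ = ⌊243.1⌋ = 243.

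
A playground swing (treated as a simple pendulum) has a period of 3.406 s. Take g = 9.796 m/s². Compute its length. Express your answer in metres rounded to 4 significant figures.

From T = 2π√(L/g), L = gT²/(4π²) = 9.796 × 3.4060²/(4π²) = 2.879 m.

2.879 m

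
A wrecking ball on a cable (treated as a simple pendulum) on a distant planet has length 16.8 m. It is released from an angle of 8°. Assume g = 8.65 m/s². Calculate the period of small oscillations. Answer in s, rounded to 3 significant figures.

8.76 s

T = 2π√(L/g) = 2π√(16.8/8.65) = 2π × 1.394 = 8.76 s.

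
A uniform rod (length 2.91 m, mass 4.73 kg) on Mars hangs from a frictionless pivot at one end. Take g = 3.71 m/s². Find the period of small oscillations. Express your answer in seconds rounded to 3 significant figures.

For a physical pendulum T = 2π√(I/(mgd)), with d = 1.455 m from pivot to centre of mass.
I_cm = mL²/12 = 4.73 × 2.91²/12 = 3.338 kg·m²; I = I_cm + md² = 3.338 + 4.73 × 1.455² = 13.35 kg·m².
T = 2π√(13.35/(4.73 × 3.71 × 1.455)) = 4.54 s.

4.54 s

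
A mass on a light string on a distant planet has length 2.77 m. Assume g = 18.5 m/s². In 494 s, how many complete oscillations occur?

T = 2π√(L/g) = 2π√(2.77/18.5) = 2.431 s.
Number of complete oscillations = ⌊494/2.431⌋ = ⌊203.2⌋ = 203.

203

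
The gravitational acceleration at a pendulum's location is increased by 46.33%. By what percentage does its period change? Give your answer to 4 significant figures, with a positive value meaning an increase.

T ∝ 1/√g, so T'/T = 1/√(1.4633) = 0.82667.
Percentage change in T = (0.82667 − 1) × 100% = -17.33%.

-17.33%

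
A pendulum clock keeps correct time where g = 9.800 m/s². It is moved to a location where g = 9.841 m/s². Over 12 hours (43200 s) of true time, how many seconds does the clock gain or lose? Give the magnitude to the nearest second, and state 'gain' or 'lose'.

gain 90 s

The clock's period scales as T ∝ 1/√g, so T'/T = √(9.800/9.841) = 0.997915.
In 43200 s of true time the clock registers 43200/0.997915 = 43290.3 s, so it gains 90 s.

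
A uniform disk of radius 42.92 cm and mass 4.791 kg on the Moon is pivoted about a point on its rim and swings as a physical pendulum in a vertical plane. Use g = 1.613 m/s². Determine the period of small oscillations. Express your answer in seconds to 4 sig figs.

3.970 s

I_cm = ½mr² = 0.44128 kg·m². The pivot is at distance d = 0.4292 m from the centre of mass.
By the parallel-axis theorem, I = I_cm + md² = 0.44128 + 0.88256 = 1.3238 kg·m².
T = 2π√(I/(mgd)) = 2π√(1.3238/(4.791 × 1.613 × 0.4292)) = 3.970 s.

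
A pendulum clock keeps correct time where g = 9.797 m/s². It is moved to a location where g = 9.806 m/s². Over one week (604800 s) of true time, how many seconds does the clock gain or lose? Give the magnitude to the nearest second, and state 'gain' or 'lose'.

The clock's period scales as T ∝ 1/√g, so T'/T = √(9.797/9.806) = 0.999541.
In 604800 s of true time the clock registers 604800/0.999541 = 605077.7 s, so it gains 278 s.

gain 278 s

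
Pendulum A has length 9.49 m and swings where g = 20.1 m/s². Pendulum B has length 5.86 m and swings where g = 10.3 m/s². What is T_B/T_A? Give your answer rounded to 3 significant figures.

T = 2π√(L/g), so T_B/T_A = √((L_B/g_B)/(L_A/g_A)) = √((5.86/10.3)/(9.49/20.1)) = 1.10.

1.10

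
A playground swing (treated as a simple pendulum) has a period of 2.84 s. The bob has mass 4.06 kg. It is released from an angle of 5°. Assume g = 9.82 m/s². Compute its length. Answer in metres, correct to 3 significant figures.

2.01 m

From T = 2π√(L/g), L = gT²/(4π²) = 9.82 × 2.840²/(4π²) = 2.01 m.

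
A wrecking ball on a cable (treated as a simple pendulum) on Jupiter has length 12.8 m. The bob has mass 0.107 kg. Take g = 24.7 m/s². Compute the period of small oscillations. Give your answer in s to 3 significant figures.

T = 2π√(L/g) = 2π√(12.8/24.7) = 2π × 0.7199 = 4.52 s.

4.52 s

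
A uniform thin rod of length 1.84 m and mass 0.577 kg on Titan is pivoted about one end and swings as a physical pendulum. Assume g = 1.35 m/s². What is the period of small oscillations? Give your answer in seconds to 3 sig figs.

5.99 s

For a physical pendulum T = 2π√(I/(mgd)), with d = 0.9200 m from pivot to centre of mass.
I_cm = mL²/12 = 0.577 × 1.84²/12 = 0.1628 kg·m²; I = I_cm + md² = 0.1628 + 0.577 × 0.9200² = 0.6512 kg·m².
T = 2π√(0.6512/(0.577 × 1.35 × 0.9200)) = 5.99 s.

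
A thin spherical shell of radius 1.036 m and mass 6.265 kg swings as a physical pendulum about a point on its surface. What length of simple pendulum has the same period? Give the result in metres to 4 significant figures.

1.727 m

The equivalent simple-pendulum length is L_eq = I/(md), where I is about the pivot and d = 1.0360 m.
I_cm = (2/3)mR² = 4.4828 kg·m², so I = I_cm + md² = 4.4828 + 6.7242 = 11.207 kg·m².
L_eq = 11.207/(6.265 × 1.0360) = 1.727 m.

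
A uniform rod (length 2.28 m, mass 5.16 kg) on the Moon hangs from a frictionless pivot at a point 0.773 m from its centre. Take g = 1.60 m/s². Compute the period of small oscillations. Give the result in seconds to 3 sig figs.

5.74 s

For a physical pendulum T = 2π√(I/(mgd)), with d = 0.7730 m from pivot to centre of mass.
I_cm = mL²/12 = 5.16 × 2.28²/12 = 2.235 kg·m²; I = I_cm + md² = 2.235 + 5.16 × 0.7730² = 5.319 kg·m².
T = 2π√(5.319/(5.16 × 1.60 × 0.7730)) = 5.74 s.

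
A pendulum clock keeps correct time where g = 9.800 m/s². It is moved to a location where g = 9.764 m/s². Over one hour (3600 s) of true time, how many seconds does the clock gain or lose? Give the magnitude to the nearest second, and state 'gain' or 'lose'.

The clock's period scales as T ∝ 1/√g, so T'/T = √(9.800/9.764) = 1.00184.
In 3600 s of true time the clock registers 3600/1.00184 = 3593.4 s, so it loses 7 s.

lose 7 s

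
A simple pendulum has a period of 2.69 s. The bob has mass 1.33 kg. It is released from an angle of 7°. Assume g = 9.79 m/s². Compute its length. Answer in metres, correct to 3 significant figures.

1.79 m

From T = 2π√(L/g), L = gT²/(4π²) = 9.79 × 2.690²/(4π²) = 1.79 m.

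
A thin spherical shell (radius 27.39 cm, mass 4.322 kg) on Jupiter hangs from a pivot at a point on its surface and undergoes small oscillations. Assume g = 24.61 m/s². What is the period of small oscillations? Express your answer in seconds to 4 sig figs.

I_cm = (2/3)mr² = 0.21616 kg·m². The pivot is at distance d = 0.2739 m from the centre of mass.
By the parallel-axis theorem, I = I_cm + md² = 0.21616 + 0.32424 = 0.54040 kg·m².
T = 2π√(I/(mgd)) = 2π√(0.54040/(4.322 × 24.61 × 0.2739)) = 0.8557 s.

0.8557 s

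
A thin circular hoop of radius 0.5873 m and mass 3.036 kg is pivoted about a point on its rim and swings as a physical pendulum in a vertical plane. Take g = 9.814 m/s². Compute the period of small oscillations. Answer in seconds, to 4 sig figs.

I_cm = mr² = 1.0472 kg·m². The pivot is at distance d = 0.5873 m from the centre of mass.
By the parallel-axis theorem, I = I_cm + md² = 1.0472 + 1.0472 = 2.0944 kg·m².
T = 2π√(I/(mgd)) = 2π√(2.0944/(3.036 × 9.814 × 0.5873)) = 2.174 s.

2.174 s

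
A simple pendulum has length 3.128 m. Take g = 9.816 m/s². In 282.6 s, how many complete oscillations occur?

T = 2π√(L/g) = 2π√(3.128/9.816) = 3.5469 s.
Number of complete oscillations = ⌊282.6/3.5469⌋ = ⌊79.676⌋ = 79.

79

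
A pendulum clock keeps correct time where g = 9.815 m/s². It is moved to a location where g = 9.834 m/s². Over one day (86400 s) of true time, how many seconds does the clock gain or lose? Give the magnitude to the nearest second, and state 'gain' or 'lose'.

gain 84 s

The clock's period scales as T ∝ 1/√g, so T'/T = √(9.815/9.834) = 0.999033.
In 86400 s of true time the clock registers 86400/0.999033 = 86483.6 s, so it gains 84 s.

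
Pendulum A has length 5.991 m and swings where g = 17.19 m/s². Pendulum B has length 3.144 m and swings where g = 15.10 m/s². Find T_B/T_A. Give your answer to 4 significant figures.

0.7729

T = 2π√(L/g), so T_B/T_A = √((L_B/g_B)/(L_A/g_A)) = √((3.144/15.10)/(5.991/17.19)) = 0.7729.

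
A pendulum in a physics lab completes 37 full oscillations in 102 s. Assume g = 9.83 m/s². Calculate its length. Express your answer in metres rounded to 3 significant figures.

T = 102/37 = 2.757 s.
From T = 2π√(L/g), L = gT²/(4π²) = 9.83 × 2.757²/(4π²) = 1.89 m.

1.89 m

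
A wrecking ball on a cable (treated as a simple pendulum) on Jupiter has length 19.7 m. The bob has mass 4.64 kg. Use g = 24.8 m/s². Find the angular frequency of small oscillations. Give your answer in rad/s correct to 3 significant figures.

1.12 rad/s

ω = √(g/L) = √(24.8/19.7) = 1.12 rad/s.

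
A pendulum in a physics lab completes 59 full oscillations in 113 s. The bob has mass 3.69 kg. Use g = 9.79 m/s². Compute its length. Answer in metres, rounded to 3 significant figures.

0.910 m

T = 113/59 = 1.915 s.
From T = 2π√(L/g), L = gT²/(4π²) = 9.79 × 1.915²/(4π²) = 0.910 m.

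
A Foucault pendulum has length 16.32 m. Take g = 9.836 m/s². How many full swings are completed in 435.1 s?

T = 2π√(L/g) = 2π√(16.32/9.836) = 8.0934 s.
Number of complete oscillations = ⌊435.1/8.0934⌋ = ⌊53.760⌋ = 53.

53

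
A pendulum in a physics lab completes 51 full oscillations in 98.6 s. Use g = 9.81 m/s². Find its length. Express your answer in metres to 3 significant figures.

0.929 m

T = 98.6/51 = 1.933 s.
From T = 2π√(L/g), L = gT²/(4π²) = 9.81 × 1.933²/(4π²) = 0.929 m.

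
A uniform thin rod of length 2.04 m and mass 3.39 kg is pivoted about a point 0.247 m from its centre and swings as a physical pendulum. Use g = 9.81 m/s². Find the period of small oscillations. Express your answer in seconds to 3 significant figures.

2.58 s

For a physical pendulum T = 2π√(I/(mgd)), with d = 0.2470 m from pivot to centre of mass.
I_cm = mL²/12 = 3.39 × 2.04²/12 = 1.176 kg·m²; I = I_cm + md² = 1.176 + 3.39 × 0.2470² = 1.382 kg·m².
T = 2π√(1.382/(3.39 × 9.81 × 0.2470)) = 2.58 s.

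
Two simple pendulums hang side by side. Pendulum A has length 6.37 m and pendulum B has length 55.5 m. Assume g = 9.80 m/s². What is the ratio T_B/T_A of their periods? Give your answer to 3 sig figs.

2.95

T ∝ √L, so T_B/T_A = √(L_B/L_A) = √(55.5/6.37) = 2.95.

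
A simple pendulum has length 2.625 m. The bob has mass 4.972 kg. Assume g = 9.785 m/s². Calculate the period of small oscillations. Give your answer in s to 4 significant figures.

3.254 s

T = 2π√(L/g) = 2π√(2.625/9.785) = 2π × 0.51795 = 3.254 s.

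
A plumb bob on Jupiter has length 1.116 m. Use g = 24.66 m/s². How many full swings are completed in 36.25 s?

27

T = 2π√(L/g) = 2π√(1.116/24.66) = 1.3366 s.
Number of complete oscillations = ⌊36.25/1.3366⌋ = ⌊27.120⌋ = 27.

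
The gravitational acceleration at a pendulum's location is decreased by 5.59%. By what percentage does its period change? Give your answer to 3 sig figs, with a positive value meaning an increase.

T ∝ 1/√g, so T'/T = 1/√(0.9441) = 1.029.
Percentage change in T = (1.029 − 1) × 100% = 2.92%.

2.92%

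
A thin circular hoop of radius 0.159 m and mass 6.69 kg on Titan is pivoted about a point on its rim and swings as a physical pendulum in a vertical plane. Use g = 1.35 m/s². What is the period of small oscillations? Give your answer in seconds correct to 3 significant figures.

3.05 s

I_cm = mr² = 0.1691 kg·m². The pivot is at distance d = 0.159 m from the centre of mass.
By the parallel-axis theorem, I = I_cm + md² = 0.1691 + 0.1691 = 0.3383 kg·m².
T = 2π√(I/(mgd)) = 2π√(0.3383/(6.69 × 1.35 × 0.159)) = 3.05 s.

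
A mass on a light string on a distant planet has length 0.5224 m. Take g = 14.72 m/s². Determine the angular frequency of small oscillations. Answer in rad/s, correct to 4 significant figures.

5.308 rad/s

ω = √(g/L) = √(14.72/0.5224) = 5.308 rad/s.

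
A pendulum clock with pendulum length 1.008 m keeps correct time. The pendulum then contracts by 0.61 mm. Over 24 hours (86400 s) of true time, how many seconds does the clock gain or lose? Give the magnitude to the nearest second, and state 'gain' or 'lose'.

T ∝ √L, so T'/T = √(1.00739/1.008) = 0.999697.
In 86400 s of true time the clock registers 86400/0.999697 = 86426.2 s, so it gains 26 s.

gain 26 s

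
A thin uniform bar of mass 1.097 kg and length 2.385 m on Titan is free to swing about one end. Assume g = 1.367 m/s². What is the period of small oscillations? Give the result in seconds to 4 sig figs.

For a physical pendulum T = 2π√(I/(mgd)), with d = 1.1925 m from pivot to centre of mass.
I_cm = mL²/12 = 1.097 × 2.385²/12 = 0.52000 kg·m²; I = I_cm + md² = 0.52000 + 1.097 × 1.1925² = 2.0800 kg·m².
T = 2π√(2.0800/(1.097 × 1.367 × 1.1925)) = 6.776 s.

6.776 s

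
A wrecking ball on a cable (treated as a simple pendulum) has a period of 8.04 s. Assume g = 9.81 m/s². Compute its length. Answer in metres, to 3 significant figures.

16.1 m

From T = 2π√(L/g), L = gT²/(4π²) = 9.81 × 8.040²/(4π²) = 16.1 m.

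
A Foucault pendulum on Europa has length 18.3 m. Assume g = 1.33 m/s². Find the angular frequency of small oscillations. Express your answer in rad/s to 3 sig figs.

ω = √(g/L) = √(1.33/18.3) = 0.270 rad/s.

0.270 rad/s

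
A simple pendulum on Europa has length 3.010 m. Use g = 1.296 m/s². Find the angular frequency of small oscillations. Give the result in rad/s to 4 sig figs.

ω = √(g/L) = √(1.296/3.010) = 0.6562 rad/s.

0.6562 rad/s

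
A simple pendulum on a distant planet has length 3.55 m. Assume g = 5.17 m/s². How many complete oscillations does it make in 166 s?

T = 2π√(L/g) = 2π√(3.55/5.17) = 5.207 s.
Number of complete oscillations = ⌊166/5.207⌋ = ⌊31.88⌋ = 31.

31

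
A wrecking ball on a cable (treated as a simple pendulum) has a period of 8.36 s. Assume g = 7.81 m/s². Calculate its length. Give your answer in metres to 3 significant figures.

13.8 m

From T = 2π√(L/g), L = gT²/(4π²) = 7.81 × 8.360²/(4π²) = 13.8 m.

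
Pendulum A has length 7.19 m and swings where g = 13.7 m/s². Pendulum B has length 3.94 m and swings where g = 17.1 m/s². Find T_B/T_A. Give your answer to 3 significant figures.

T = 2π√(L/g), so T_B/T_A = √((L_B/g_B)/(L_A/g_A)) = √((3.94/17.1)/(7.19/13.7)) = 0.663.

0.663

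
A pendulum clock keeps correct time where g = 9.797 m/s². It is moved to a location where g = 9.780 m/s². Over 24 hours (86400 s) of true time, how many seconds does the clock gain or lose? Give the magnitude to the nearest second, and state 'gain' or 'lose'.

lose 75 s

The clock's period scales as T ∝ 1/√g, so T'/T = √(9.797/9.780) = 1.00087.
In 86400 s of true time the clock registers 86400/1.00087 = 86325.0 s, so it loses 75 s.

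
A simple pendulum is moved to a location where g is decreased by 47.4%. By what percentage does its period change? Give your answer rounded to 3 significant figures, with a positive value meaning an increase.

T ∝ 1/√g, so T'/T = 1/√(0.5260) = 1.379.
Percentage change in T = (1.379 − 1) × 100% = 37.9%.

37.9%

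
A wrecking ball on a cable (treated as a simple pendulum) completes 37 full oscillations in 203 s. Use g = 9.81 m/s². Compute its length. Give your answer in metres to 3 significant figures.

7.48 m

T = 203/37 = 5.486 s.
From T = 2π√(L/g), L = gT²/(4π²) = 9.81 × 5.486²/(4π²) = 7.48 m.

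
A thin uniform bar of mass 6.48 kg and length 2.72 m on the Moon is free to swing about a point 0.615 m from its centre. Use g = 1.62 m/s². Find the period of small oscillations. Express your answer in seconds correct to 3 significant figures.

6.28 s

For a physical pendulum T = 2π√(I/(mgd)), with d = 0.6150 m from pivot to centre of mass.
I_cm = mL²/12 = 6.48 × 2.72²/12 = 3.995 kg·m²; I = I_cm + md² = 3.995 + 6.48 × 0.6150² = 6.446 kg·m².
T = 2π√(6.446/(6.48 × 1.62 × 0.6150)) = 6.28 s.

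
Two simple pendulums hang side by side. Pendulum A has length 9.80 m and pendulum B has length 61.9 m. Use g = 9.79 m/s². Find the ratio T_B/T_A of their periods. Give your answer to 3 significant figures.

2.51

T ∝ √L, so T_B/T_A = √(L_B/L_A) = √(61.9/9.80) = 2.51.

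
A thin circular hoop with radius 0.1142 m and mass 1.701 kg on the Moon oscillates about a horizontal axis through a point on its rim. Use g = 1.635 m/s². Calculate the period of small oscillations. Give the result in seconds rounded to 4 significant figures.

I_cm = mr² = 0.022184 kg·m². The pivot is at distance d = 0.1142 m from the centre of mass.
By the parallel-axis theorem, I = I_cm + md² = 0.022184 + 0.022184 = 0.044368 kg·m².
T = 2π√(I/(mgd)) = 2π√(0.044368/(1.701 × 1.635 × 0.1142)) = 2.348 s.

2.348 s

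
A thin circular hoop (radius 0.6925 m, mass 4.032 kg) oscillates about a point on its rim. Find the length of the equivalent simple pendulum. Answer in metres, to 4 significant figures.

The equivalent simple-pendulum length is L_eq = I/(md), where I is about the pivot and d = 0.69250 m.
I_cm = mR² = 1.9336 kg·m², so I = I_cm + md² = 1.9336 + 1.9336 = 3.8671 kg·m².
L_eq = 3.8671/(4.032 × 0.69250) = 1.385 m.

1.385 m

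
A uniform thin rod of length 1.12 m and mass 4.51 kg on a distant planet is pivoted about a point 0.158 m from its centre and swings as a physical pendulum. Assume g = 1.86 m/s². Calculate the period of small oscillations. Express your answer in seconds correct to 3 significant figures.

4.17 s

For a physical pendulum T = 2π√(I/(mgd)), with d = 0.1580 m from pivot to centre of mass.
I_cm = mL²/12 = 4.51 × 1.12²/12 = 0.4714 kg·m²; I = I_cm + md² = 0.4714 + 4.51 × 0.1580² = 0.5840 kg·m².
T = 2π√(0.5840/(4.51 × 1.86 × 0.1580)) = 4.17 s.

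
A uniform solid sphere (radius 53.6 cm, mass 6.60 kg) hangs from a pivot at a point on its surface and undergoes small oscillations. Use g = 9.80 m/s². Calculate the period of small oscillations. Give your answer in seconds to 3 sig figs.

1.74 s

I_cm = (2/5)mr² = 0.7585 kg·m². The pivot is at distance d = 0.536 m from the centre of mass.
By the parallel-axis theorem, I = I_cm + md² = 0.7585 + 1.896 = 2.655 kg·m².
T = 2π√(I/(mgd)) = 2π√(2.655/(6.60 × 9.80 × 0.536)) = 1.74 s.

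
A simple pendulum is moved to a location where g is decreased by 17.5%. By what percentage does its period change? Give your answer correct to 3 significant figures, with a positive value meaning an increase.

10.1%

T ∝ 1/√g, so T'/T = 1/√(0.8250) = 1.101.
Percentage change in T = (1.101 − 1) × 100% = 10.1%.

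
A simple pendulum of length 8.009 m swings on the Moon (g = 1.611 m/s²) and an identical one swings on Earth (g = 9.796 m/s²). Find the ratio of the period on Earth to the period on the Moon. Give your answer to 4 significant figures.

T ∝ 1/√g, so T₂/T₁ = √(g₁/g₂) = √(1.611/9.796) = 0.4055.

0.4055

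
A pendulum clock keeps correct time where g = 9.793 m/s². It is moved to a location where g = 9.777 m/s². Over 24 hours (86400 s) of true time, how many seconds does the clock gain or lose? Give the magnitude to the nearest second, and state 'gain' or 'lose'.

lose 71 s

The clock's period scales as T ∝ 1/√g, so T'/T = √(9.793/9.777) = 1.00082.
In 86400 s of true time the clock registers 86400/1.00082 = 86329.4 s, so it loses 71 s.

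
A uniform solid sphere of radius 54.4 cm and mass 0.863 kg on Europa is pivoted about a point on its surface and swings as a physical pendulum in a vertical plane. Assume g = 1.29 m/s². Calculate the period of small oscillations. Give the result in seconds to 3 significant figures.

I_cm = (2/5)mr² = 0.1022 kg·m². The pivot is at distance d = 0.544 m from the centre of mass.
By the parallel-axis theorem, I = I_cm + md² = 0.1022 + 0.2554 = 0.3575 kg·m².
T = 2π√(I/(mgd)) = 2π√(0.3575/(0.863 × 1.29 × 0.544)) = 4.83 s.

4.83 s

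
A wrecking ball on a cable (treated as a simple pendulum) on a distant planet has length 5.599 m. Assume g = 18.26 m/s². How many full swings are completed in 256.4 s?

73

T = 2π√(L/g) = 2π√(5.599/18.26) = 3.4792 s.
Number of complete oscillations = ⌊256.4/3.4792⌋ = ⌊73.694⌋ = 73.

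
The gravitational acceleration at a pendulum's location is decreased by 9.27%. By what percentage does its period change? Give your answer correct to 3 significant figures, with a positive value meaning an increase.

T ∝ 1/√g, so T'/T = 1/√(0.9073) = 1.050.
Percentage change in T = (1.050 − 1) × 100% = 4.98%.

4.98%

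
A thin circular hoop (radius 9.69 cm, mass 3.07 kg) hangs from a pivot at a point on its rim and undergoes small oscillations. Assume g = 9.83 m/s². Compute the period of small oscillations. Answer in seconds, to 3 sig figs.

I_cm = mr² = 0.02883 kg·m². The pivot is at distance d = 0.0969 m from the centre of mass.
By the parallel-axis theorem, I = I_cm + md² = 0.02883 + 0.02883 = 0.05765 kg·m².
T = 2π√(I/(mgd)) = 2π√(0.05765/(3.07 × 9.83 × 0.0969)) = 0.882 s.

0.882 s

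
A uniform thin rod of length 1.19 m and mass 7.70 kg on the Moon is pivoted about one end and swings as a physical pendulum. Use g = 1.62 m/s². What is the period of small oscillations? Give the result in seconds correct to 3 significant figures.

4.40 s

For a physical pendulum T = 2π√(I/(mgd)), with d = 0.5950 m from pivot to centre of mass.
I_cm = mL²/12 = 7.70 × 1.19²/12 = 0.9087 kg·m²; I = I_cm + md² = 0.9087 + 7.70 × 0.5950² = 3.635 kg·m².
T = 2π√(3.635/(7.70 × 1.62 × 0.5950)) = 4.40 s.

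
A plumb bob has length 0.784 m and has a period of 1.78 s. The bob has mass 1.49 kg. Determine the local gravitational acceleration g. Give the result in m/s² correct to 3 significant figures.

9.77 m/s²

From T = 2π√(L/g), g = 4π²L/T² = 4π² × 0.784/1.780² = 9.77 m/s².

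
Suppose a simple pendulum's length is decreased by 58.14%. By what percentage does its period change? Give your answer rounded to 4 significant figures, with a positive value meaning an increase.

-35.30%

T ∝ √L, so T'/T = √(0.41860) = 0.64699.
Percentage change in T = (0.64699 − 1) × 100% = -35.30%.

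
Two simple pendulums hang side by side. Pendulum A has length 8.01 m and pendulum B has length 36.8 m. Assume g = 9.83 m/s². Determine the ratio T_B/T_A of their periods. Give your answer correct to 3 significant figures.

2.14

T ∝ √L, so T_B/T_A = √(L_B/L_A) = √(36.8/8.01) = 2.14.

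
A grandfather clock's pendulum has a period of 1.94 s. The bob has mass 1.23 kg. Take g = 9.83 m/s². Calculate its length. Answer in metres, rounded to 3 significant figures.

From T = 2π√(L/g), L = gT²/(4π²) = 9.83 × 1.940²/(4π²) = 0.937 m.

0.937 m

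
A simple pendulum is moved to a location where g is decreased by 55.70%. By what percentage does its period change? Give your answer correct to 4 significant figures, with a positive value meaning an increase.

50.24%

T ∝ 1/√g, so T'/T = 1/√(0.44300) = 1.5024.
Percentage change in T = (1.5024 − 1) × 100% = 50.24%.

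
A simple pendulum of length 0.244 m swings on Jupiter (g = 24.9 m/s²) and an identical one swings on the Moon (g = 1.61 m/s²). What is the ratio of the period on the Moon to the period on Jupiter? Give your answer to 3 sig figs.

3.93

T ∝ 1/√g, so T₂/T₁ = √(g₁/g₂) = √(24.9/1.61) = 3.93.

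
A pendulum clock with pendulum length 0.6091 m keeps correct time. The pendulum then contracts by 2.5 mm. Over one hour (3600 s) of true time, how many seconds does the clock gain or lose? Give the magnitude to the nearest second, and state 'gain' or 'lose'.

T ∝ √L, so T'/T = √(0.60660/0.6091) = 0.997946.
In 3600 s of true time the clock registers 3600/0.997946 = 3607.4 s, so it gains 7 s.

gain 7 s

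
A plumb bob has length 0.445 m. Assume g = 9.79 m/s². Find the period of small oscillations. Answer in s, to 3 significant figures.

T = 2π√(L/g) = 2π√(0.445/9.79) = 2π × 0.2132 = 1.34 s.

1.34 s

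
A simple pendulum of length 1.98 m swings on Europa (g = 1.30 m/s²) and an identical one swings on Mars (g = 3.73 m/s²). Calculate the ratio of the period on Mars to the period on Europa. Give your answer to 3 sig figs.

0.590

T ∝ 1/√g, so T₂/T₁ = √(g₁/g₂) = √(1.30/3.73) = 0.590.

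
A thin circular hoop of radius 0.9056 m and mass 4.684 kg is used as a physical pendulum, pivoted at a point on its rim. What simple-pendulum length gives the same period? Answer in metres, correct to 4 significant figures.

The equivalent simple-pendulum length is L_eq = I/(md), where I is about the pivot and d = 0.90560 m.
I_cm = mR² = 3.8414 kg·m², so I = I_cm + md² = 3.8414 + 3.8414 = 7.6828 kg·m².
L_eq = 7.6828/(4.684 × 0.90560) = 1.811 m.

1.811 m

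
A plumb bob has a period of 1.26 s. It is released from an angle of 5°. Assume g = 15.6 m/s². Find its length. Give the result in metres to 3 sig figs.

From T = 2π√(L/g), L = gT²/(4π²) = 15.6 × 1.260²/(4π²) = 0.627 m.

0.627 m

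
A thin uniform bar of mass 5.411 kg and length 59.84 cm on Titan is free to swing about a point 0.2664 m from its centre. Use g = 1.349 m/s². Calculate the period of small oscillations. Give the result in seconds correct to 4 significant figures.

For a physical pendulum T = 2π√(I/(mgd)), with d = 0.26640 m from pivot to centre of mass.
I_cm = mL²/12 = 5.411 × 0.5984²/12 = 0.16147 kg·m²; I = I_cm + md² = 0.16147 + 5.411 × 0.26640² = 0.54548 kg·m².
T = 2π√(0.54548/(5.411 × 1.349 × 0.26640)) = 3.328 s.

3.328 s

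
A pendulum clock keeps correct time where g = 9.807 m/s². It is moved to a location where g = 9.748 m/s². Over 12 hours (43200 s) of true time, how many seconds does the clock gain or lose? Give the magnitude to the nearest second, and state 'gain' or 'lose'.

The clock's period scales as T ∝ 1/√g, so T'/T = √(9.807/9.748) = 1.00302.
In 43200 s of true time the clock registers 43200/1.00302 = 43069.9 s, so it loses 130 s.

lose 130 s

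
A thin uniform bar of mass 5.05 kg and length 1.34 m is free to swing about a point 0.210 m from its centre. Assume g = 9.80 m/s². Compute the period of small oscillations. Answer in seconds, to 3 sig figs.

For a physical pendulum T = 2π√(I/(mgd)), with d = 0.2100 m from pivot to centre of mass.
I_cm = mL²/12 = 5.05 × 1.34²/12 = 0.7556 kg·m²; I = I_cm + md² = 0.7556 + 5.05 × 0.2100² = 0.9784 kg·m².
T = 2π√(0.9784/(5.05 × 9.80 × 0.2100)) = 1.93 s.

1.93 s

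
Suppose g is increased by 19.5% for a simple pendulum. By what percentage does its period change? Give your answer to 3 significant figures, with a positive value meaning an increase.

T ∝ 1/√g, so T'/T = 1/√(1.195) = 0.9148.
Percentage change in T = (0.9148 − 1) × 100% = -8.52%.

-8.52%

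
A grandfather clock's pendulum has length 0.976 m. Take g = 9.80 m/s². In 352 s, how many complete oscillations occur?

T = 2π√(L/g) = 2π√(0.976/9.80) = 1.983 s.
Number of complete oscillations = ⌊352/1.983⌋ = ⌊177.5⌋ = 177.

177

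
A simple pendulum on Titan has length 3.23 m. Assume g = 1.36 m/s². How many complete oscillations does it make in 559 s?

57

T = 2π√(L/g) = 2π√(3.23/1.36) = 9.683 s.
Number of complete oscillations = ⌊559/9.683⌋ = ⌊57.73⌋ = 57.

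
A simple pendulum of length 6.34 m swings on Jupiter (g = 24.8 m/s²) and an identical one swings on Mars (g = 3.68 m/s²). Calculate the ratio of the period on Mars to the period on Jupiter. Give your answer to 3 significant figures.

T ∝ 1/√g, so T₂/T₁ = √(g₁/g₂) = √(24.8/3.68) = 2.60.

2.60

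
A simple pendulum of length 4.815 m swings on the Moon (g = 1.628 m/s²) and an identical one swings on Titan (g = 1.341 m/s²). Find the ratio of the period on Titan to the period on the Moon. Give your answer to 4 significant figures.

T ∝ 1/√g, so T₂/T₁ = √(g₁/g₂) = √(1.628/1.341) = 1.102.

1.102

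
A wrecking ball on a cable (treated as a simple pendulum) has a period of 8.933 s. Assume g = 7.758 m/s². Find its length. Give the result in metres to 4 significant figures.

15.68 m

From T = 2π√(L/g), L = gT²/(4π²) = 7.758 × 8.9330²/(4π²) = 15.68 m.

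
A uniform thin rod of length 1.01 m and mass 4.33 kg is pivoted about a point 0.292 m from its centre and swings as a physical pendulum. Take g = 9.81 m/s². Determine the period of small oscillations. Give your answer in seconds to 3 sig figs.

1.53 s

For a physical pendulum T = 2π√(I/(mgd)), with d = 0.2920 m from pivot to centre of mass.
I_cm = mL²/12 = 4.33 × 1.01²/12 = 0.3681 kg·m²; I = I_cm + md² = 0.3681 + 4.33 × 0.2920² = 0.7373 kg·m².
T = 2π√(0.7373/(4.33 × 9.81 × 0.2920)) = 1.53 s.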